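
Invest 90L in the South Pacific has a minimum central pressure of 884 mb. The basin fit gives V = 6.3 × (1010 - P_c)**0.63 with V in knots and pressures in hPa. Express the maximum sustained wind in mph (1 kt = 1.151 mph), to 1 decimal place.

ΔP = 1010 − 884 = 126 mb.
V ≈ 6.3 × 126^0.63 = 6.3 × 21.049 ≈ 132.609 kt.
132.609 × 1.151 ≈ 152.63 mph → 152.6 mph.

152.6 mph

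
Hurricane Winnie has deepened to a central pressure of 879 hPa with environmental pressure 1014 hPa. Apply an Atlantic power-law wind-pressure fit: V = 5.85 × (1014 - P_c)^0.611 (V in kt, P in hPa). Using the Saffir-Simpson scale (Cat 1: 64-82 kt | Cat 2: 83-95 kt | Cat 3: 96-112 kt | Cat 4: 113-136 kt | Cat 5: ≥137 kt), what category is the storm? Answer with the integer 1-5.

4

ΔP = 1014 − 879 = 135 hPa.
V ≈ 5.85 × 135^0.611 = 5.85 × 20.03 ≈ 117 kt.
117 kt falls in the Category 4 band.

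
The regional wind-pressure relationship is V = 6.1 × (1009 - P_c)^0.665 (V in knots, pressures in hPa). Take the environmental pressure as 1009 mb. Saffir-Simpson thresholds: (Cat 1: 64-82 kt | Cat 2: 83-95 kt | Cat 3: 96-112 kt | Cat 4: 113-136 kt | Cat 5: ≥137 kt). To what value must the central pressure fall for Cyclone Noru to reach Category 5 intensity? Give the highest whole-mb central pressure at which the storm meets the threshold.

Category 5 begins at V = 137 kt.
Required ΔP = (137/6.1)^(1/0.665) = 22.459^1.504 ≈ 107.69 mb.
P_c ≤ 1009 − 107.69 = 901.31, so the highest integer P_c is 901 mb.

901 mb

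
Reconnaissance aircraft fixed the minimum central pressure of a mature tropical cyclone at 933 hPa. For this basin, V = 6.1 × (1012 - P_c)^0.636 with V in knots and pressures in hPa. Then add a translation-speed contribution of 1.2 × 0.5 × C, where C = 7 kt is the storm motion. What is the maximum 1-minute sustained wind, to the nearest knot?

102 kt

ΔP = 1012 − 933 = 79 hPa.
79^0.636 ≈ 16.102.
V ≈ 6.1 × 16.102 ≈ 98.2 kt.
Translation term: 1.2 × 0.5 × 7 = 4.2 kt.
Corrected V ≈ 102.4 kt → 102 kt.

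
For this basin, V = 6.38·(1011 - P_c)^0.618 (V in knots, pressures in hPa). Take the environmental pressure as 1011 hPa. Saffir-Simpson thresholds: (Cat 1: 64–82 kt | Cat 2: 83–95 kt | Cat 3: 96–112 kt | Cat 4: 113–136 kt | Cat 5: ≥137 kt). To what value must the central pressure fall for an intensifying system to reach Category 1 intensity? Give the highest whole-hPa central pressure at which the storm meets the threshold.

Category 1 begins at V = 64 kt.
Required ΔP = (64/6.38)^(1/0.618) = 10.031^1.618 ≈ 41.72 hPa.
P_c ≤ 1011 − 41.72 = 969.28, so the highest integer P_c is 969 hPa.

969 hPa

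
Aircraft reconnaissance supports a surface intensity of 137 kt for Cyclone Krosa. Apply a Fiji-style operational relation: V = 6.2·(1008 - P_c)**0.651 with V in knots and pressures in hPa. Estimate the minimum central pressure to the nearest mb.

892 mb

ΔP = (V / 6.2)^(1/0.651) = (137/6.2)^1.536.
137/6.2 = 22.097; 22.097^1.536 ≈ 116.15 mb.
P_c = 1008 − 116.15 = 891.85 ≈ 892 mb.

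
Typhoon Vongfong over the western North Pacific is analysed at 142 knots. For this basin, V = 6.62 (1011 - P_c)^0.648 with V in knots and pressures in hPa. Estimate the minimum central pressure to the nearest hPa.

ΔP = (V / 6.62)^(1/0.648) = (142/6.62)^1.543.
142/6.62 = 21.450; 21.450^1.543 ≈ 113.42 hPa.
P_c = 1011 − 113.42 = 897.58 ≈ 898 hPa.

898 hPa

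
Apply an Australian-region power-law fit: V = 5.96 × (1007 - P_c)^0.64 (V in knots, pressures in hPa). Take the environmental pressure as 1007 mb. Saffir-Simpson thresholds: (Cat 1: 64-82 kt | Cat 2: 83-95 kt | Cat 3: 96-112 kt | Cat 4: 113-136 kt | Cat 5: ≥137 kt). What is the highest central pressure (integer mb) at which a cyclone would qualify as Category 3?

Category 3 begins at V = 96 kt.
Required ΔP = (96/5.96)^(1/0.64) = 16.107^1.562 ≈ 76.91 mb.
P_c ≤ 1007 − 76.91 = 930.09, so the highest integer P_c is 930 mb.

930 mb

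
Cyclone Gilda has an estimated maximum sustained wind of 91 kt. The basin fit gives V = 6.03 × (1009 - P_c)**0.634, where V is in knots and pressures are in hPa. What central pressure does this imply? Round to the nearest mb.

ΔP = (V / 6.03)^(1/0.634) = (91/6.03)^1.577.
91/6.03 = 15.091; 15.091^1.577 ≈ 72.31 mb.
P_c = 1009 − 72.31 = 936.69 ≈ 937 mb.

937 mb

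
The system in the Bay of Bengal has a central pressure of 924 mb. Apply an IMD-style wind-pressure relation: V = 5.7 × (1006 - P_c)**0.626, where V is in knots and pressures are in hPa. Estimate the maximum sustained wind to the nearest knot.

ΔP = 1006 − 924 = 82 mb.
82^0.626 ≈ 15.778.
V ≈ 5.7 × 15.778 ≈ 89.9 kt.

90 kt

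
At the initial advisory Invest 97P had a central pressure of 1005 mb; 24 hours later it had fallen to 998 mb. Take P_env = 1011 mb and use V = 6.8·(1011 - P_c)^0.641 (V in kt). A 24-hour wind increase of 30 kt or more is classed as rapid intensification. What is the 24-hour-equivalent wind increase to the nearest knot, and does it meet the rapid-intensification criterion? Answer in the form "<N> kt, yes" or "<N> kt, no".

14 kt, no

V₁: ΔP = 6, V ≈ 6.8 × 6^0.641 ≈ 21.44 kt.
V₂: ΔP = 13, V ≈ 6.8 × 13^0.641 ≈ 35.20 kt.
ΔV over 24 h = 13.76 kt → 24 h equivalent = 13.76 × 24/24 ≈ 13.76 kt.
14 kt < 30 kt ⇒ not rapid intensification.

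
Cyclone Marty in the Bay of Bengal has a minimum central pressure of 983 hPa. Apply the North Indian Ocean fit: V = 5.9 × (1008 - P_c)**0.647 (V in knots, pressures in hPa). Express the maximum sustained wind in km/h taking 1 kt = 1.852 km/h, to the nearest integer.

ΔP = 1008 − 983 = 25 hPa.
V ≈ 5.9 × 25^0.647 = 5.9 × 8.025 ≈ 47.350 kt.
47.350 × 1.852 ≈ 87.69 km/h → 88 km/h.

88 km/h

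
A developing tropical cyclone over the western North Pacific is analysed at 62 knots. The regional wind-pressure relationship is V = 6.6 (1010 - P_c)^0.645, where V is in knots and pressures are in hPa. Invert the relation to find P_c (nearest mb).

978 mb

ΔP = (V / 6.6)^(1/0.645) = (62/6.6)^1.550.
62/6.6 = 9.394; 9.394^1.550 ≈ 32.23 mb.
P_c = 1010 − 32.23 = 977.77 ≈ 978 mb.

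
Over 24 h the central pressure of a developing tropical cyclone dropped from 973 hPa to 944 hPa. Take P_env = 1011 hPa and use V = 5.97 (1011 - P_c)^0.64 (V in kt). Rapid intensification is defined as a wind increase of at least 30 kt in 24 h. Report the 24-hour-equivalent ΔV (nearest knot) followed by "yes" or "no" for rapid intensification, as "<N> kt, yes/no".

V₁: ΔP = 38, V ≈ 5.97 × 38^0.64 ≈ 61.24 kt.
V₂: ΔP = 67, V ≈ 5.97 × 67^0.64 ≈ 88.04 kt.
ΔV over 24 h = 26.80 kt → 24 h equivalent = 26.80 × 24/24 ≈ 26.80 kt.
27 kt < 30 kt ⇒ not rapid intensification.

27 kt, no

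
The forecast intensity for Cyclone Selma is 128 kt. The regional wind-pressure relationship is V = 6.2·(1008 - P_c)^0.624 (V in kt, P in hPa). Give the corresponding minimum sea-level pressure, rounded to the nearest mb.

ΔP = (V / 6.2)^(1/0.624) = (128/6.2)^1.603.
128/6.2 = 20.645; 20.645^1.603 ≈ 127.96 mb.
P_c = 1008 − 127.96 = 880.04 ≈ 880 mb.

880 mb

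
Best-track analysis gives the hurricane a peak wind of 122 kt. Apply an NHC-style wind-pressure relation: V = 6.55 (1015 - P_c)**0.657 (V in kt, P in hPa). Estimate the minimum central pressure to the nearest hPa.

ΔP = (V / 6.55)^(1/0.657) = (122/6.55)^1.522.
122/6.55 = 18.626; 18.626^1.522 ≈ 85.75 hPa.
P_c = 1015 − 85.75 = 929.25 ≈ 929 hPa.

929 hPa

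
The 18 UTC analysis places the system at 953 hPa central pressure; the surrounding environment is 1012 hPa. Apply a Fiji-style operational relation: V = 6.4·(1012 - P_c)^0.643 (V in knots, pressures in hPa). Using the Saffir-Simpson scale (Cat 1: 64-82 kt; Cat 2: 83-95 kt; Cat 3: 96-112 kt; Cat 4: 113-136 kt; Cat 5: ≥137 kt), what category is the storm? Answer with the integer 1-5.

ΔP = 1012 − 953 = 59 hPa.
V ≈ 6.4 × 59^0.643 = 6.4 × 13.76 ≈ 88 kt.
88 kt falls in the Category 2 band.

2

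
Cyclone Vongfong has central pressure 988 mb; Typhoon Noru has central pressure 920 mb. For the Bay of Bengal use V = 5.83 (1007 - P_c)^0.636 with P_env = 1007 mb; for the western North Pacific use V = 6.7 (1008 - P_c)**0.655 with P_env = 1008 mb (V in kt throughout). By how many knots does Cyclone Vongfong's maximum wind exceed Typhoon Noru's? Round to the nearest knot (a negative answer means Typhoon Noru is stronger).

Cyclone Vongfong: ΔP = 19; V ≈ 5.83 × 19^0.636 ≈ 37.93 kt.
Typhoon Noru: ΔP = 88; V ≈ 6.7 × 88^0.655 ≈ 125.81 kt.
Difference ≈ 37.93 − 125.81 = -87.88 → -88 kt.

-88 kt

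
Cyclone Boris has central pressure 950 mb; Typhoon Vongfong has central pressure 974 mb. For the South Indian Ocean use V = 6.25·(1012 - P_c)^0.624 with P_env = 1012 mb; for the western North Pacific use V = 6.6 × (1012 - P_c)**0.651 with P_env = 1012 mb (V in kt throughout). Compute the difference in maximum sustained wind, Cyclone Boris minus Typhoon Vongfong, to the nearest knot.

12 kt

Cyclone Boris: ΔP = 62; V ≈ 6.25 × 62^0.624 ≈ 82.10 kt.
Typhoon Vongfong: ΔP = 38; V ≈ 6.6 × 38^0.651 ≈ 70.47 kt.
Difference ≈ 82.10 − 70.47 = 11.63 → 12 kt.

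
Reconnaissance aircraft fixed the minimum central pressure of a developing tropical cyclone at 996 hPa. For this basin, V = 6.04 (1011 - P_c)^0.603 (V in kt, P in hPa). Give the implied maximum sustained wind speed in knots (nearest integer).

ΔP = 1011 − 996 = 15 hPa.
15^0.603 ≈ 5.119.
V ≈ 6.04 × 5.119 ≈ 30.9 kt.

31 kt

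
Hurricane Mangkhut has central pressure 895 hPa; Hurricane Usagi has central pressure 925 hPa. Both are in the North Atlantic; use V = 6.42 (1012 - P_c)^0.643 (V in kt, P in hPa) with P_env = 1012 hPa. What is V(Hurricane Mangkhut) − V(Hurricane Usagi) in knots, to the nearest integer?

Hurricane Mangkhut: ΔP = 117; V ≈ 6.42 × 117^0.643 ≈ 137.21 kt.
Hurricane Usagi: ΔP = 87; V ≈ 6.42 × 87^0.643 ≈ 113.41 kt.
Difference ≈ 137.21 − 113.41 = 23.80 → 24 kt.

24 kt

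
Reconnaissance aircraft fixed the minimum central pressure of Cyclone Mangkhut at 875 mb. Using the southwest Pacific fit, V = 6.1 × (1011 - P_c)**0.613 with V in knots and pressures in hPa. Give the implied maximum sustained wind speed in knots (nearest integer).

ΔP = 1011 − 875 = 136 mb.
136^0.613 ≈ 20.317.
V ≈ 6.1 × 20.317 ≈ 123.9 kt.

124 kt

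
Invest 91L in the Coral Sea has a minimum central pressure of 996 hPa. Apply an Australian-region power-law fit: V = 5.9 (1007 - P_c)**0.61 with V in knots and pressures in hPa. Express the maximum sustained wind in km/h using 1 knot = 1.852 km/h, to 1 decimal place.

47.2 km/h

ΔP = 1007 − 996 = 11 hPa.
V ≈ 5.9 × 11^0.61 = 5.9 × 4.318 ≈ 25.474 kt.
25.474 × 1.852 ≈ 47.18 km/h → 47.2 km/h.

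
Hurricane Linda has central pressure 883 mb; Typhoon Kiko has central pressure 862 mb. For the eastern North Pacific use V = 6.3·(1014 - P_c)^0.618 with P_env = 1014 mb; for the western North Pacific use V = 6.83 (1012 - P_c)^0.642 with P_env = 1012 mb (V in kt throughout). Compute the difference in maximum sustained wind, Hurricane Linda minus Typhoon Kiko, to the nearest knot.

-42 kt

Hurricane Linda: ΔP = 131; V ≈ 6.3 × 131^0.618 ≈ 128.18 kt.
Typhoon Kiko: ΔP = 150; V ≈ 6.83 × 150^0.642 ≈ 170.40 kt.
Difference ≈ 128.18 − 170.40 = -42.22 → -42 kt.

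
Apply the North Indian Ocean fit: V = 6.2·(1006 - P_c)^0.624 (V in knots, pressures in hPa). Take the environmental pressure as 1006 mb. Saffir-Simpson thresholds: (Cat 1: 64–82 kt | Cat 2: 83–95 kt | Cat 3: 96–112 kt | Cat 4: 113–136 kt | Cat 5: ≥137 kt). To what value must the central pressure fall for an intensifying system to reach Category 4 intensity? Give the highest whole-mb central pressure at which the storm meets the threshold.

Category 4 begins at V = 113 kt.
Required ΔP = (113/6.2)^(1/0.624) = 18.226^1.603 ≈ 104.79 mb.
P_c ≤ 1006 − 104.79 = 901.21, so the highest integer P_c is 901 mb.

901 mb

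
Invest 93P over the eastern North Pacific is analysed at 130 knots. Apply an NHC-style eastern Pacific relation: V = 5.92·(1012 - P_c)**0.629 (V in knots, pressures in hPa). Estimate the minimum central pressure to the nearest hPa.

ΔP = (V / 5.92)^(1/0.629) = (130/5.92)^1.590.
130/5.92 = 21.959; 21.959^1.590 ≈ 135.81 hPa.
P_c = 1012 − 135.81 = 876.19 ≈ 876 hPa.

876 hPa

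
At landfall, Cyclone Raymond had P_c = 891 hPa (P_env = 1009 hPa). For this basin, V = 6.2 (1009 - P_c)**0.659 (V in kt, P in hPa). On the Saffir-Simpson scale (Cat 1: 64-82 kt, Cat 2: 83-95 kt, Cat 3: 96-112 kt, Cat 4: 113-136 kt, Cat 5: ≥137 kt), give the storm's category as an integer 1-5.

ΔP = 1009 − 891 = 118 hPa.
V ≈ 6.2 × 118^0.659 = 6.2 × 23.19 ≈ 144 kt.
144 kt falls in the Category 5 band.

5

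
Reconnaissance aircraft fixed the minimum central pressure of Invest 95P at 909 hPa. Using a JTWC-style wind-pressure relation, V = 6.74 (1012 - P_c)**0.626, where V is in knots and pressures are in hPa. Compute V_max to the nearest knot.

ΔP = 1012 − 909 = 103 hPa.
103^0.626 ≈ 18.199.
V ≈ 6.74 × 18.199 ≈ 122.7 kt.

123 kt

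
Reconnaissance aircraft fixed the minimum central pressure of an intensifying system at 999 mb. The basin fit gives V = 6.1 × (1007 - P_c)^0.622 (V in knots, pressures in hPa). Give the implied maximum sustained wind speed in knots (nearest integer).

22 kt

ΔP = 1007 − 999 = 8 mb.
8^0.622 ≈ 3.645.
V ≈ 6.1 × 3.645 ≈ 22.2 kt.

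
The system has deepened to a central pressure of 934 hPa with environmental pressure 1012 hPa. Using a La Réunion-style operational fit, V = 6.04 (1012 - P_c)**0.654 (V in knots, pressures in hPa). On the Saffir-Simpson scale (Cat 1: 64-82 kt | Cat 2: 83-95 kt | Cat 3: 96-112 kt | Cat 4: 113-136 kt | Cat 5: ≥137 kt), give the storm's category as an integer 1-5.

ΔP = 1012 − 934 = 78 hPa.
V ≈ 6.04 × 78^0.654 = 6.04 × 17.28 ≈ 104 kt.
104 kt falls in the Category 3 band.

3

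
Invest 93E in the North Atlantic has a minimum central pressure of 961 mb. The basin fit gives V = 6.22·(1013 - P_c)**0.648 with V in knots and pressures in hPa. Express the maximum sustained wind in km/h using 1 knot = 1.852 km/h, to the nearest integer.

149 km/h

ΔP = 1013 − 961 = 52 mb.
V ≈ 6.22 × 52^0.648 = 6.22 × 12.941 ≈ 80.493 kt.
80.493 × 1.852 ≈ 149.07 km/h → 149 km/h.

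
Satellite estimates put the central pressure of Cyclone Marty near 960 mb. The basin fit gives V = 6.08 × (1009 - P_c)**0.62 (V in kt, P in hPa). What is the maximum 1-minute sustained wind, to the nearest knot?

ΔP = 1009 − 960 = 49 mb.
49^0.62 ≈ 11.167.
V ≈ 6.08 × 11.167 ≈ 67.9 kt.

68 kt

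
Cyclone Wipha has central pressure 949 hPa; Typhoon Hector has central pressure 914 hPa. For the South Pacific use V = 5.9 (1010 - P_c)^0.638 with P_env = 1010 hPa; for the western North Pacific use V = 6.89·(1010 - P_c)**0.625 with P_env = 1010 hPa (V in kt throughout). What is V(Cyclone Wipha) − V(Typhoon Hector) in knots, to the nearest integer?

-38 kt

Cyclone Wipha: ΔP = 61; V ≈ 5.9 × 61^0.638 ≈ 81.26 kt.
Typhoon Hector: ΔP = 96; V ≈ 6.89 × 96^0.625 ≈ 119.44 kt.
Difference ≈ 81.26 − 119.44 = -38.18 → -38 kt.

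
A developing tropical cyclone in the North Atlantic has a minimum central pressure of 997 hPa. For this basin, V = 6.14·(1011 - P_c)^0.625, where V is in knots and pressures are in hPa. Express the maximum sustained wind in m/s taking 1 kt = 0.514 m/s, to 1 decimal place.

16.4 m/s

ΔP = 1011 − 997 = 14 hPa.
V ≈ 6.14 × 14^0.625 = 6.14 × 5.204 ≈ 31.952 kt.
31.952 × 0.514 ≈ 16.42 m/s → 16.4 m/s.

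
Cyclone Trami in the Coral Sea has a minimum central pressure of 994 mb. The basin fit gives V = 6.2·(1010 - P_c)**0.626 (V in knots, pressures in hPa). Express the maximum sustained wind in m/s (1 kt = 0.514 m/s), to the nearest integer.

ΔP = 1010 − 994 = 16 mb.
V ≈ 6.2 × 16^0.626 = 6.2 × 5.673 ≈ 35.170 kt.
35.170 × 0.514 ≈ 18.08 m/s → 18 m/s.

18 m/s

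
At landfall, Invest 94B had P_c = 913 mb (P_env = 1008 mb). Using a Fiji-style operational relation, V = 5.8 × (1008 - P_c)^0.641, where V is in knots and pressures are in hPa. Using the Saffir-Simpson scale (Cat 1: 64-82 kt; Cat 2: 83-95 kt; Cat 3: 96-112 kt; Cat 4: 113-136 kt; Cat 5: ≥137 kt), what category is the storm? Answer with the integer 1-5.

ΔP = 1008 − 913 = 95 mb.
V ≈ 5.8 × 95^0.641 = 5.8 × 18.52 ≈ 107 kt.
107 kt falls in the Category 3 band.

3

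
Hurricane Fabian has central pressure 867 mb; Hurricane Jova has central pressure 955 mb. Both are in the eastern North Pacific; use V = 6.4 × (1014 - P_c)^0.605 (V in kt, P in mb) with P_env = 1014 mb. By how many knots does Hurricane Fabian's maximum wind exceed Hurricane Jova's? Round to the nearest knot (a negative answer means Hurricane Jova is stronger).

Hurricane Fabian: ΔP = 147; V ≈ 6.4 × 147^0.605 ≈ 131.04 kt.
Hurricane Jova: ΔP = 59; V ≈ 6.4 × 59^0.605 ≈ 75.43 kt.
Difference ≈ 131.04 − 75.43 = 55.61 → 56 kt.

56 kt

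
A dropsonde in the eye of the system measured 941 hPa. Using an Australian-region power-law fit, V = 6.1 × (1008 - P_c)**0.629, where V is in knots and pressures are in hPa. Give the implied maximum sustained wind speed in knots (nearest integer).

ΔP = 1008 − 941 = 67 hPa.
67^0.629 ≈ 14.080.
V ≈ 6.1 × 14.080 ≈ 85.9 kt.

86 kt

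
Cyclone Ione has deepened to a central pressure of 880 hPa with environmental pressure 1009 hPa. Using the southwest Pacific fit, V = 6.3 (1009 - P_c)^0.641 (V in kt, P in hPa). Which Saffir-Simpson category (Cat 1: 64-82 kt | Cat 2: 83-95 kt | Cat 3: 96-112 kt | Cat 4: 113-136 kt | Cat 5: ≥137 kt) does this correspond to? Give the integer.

5

ΔP = 1009 − 880 = 129 hPa.
V ≈ 6.3 × 129^0.641 = 6.3 × 22.54 ≈ 142 kt.
142 kt falls in the Category 5 band.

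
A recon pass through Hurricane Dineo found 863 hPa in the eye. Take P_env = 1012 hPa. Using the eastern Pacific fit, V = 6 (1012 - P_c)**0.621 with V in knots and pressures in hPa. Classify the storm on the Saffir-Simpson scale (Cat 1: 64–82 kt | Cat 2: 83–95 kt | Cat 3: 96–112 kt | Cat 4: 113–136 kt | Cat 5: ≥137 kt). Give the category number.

4

ΔP = 1012 − 863 = 149 hPa.
V ≈ 6 × 149^0.621 = 6 × 22.36 ≈ 134 kt.
134 kt falls in the Category 4 band.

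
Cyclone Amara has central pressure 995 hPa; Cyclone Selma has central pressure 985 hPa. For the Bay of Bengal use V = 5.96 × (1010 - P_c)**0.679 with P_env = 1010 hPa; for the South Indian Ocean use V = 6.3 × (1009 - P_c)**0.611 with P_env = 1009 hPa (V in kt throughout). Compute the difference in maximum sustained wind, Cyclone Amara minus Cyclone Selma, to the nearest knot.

Cyclone Amara: ΔP = 15; V ≈ 5.96 × 15^0.679 ≈ 37.48 kt.
Cyclone Selma: ΔP = 24; V ≈ 6.3 × 24^0.611 ≈ 43.92 kt.
Difference ≈ 37.48 − 43.92 = -6.44 → -6 kt.

-6 kt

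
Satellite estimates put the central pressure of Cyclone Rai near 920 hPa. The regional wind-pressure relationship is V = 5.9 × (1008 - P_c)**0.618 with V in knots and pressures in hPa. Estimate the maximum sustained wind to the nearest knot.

ΔP = 1008 − 920 = 88 hPa.
88^0.618 ≈ 15.911.
V ≈ 5.9 × 15.911 ≈ 93.9 kt.

94 kt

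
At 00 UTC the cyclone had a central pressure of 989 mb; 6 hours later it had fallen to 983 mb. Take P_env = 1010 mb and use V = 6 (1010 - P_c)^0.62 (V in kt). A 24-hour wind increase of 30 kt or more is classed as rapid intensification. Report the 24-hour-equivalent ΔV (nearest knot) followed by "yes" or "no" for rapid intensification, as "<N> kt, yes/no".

V₁: ΔP = 21, V ≈ 6 × 21^0.62 ≈ 39.62 kt.
V₂: ΔP = 27, V ≈ 6 × 27^0.62 ≈ 46.30 kt.
ΔV over 6 h = 6.68 kt → 24 h equivalent = 6.68 × 24/6 ≈ 26.72 kt.
27 kt < 30 kt ⇒ not rapid intensification.

27 kt, no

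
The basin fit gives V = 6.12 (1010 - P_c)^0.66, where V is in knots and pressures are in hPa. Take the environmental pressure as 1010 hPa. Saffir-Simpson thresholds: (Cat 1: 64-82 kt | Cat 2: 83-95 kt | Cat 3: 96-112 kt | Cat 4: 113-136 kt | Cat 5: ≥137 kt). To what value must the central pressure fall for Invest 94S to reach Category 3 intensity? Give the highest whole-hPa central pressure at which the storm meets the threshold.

Category 3 begins at V = 96 kt.
Required ΔP = (96/6.12)^(1/0.66) = 15.686^1.515 ≈ 64.77 hPa.
P_c ≤ 1010 − 64.77 = 945.23, so the highest integer P_c is 945 hPa.

945 hPa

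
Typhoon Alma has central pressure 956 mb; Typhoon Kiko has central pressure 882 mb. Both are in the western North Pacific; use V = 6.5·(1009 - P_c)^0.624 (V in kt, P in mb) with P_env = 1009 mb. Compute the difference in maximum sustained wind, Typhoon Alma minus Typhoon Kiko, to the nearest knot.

-56 kt

Typhoon Alma: ΔP = 53; V ≈ 6.5 × 53^0.624 ≈ 77.42 kt.
Typhoon Kiko: ΔP = 127; V ≈ 6.5 × 127^0.624 ≈ 133.56 kt.
Difference ≈ 77.42 − 133.56 = -56.14 → -56 kt.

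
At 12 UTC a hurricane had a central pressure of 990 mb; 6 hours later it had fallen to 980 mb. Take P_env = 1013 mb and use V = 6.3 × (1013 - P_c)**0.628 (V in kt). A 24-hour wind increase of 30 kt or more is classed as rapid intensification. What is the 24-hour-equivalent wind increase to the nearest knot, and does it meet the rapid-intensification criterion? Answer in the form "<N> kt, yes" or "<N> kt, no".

V₁: ΔP = 23, V ≈ 6.3 × 23^0.628 ≈ 45.13 kt.
V₂: ΔP = 33, V ≈ 6.3 × 33^0.628 ≈ 56.62 kt.
ΔV over 6 h = 11.49 kt → 24 h equivalent = 11.49 × 24/6 ≈ 45.96 kt.
46 kt ≥ 30 kt ⇒ rapid intensification.

46 kt, yes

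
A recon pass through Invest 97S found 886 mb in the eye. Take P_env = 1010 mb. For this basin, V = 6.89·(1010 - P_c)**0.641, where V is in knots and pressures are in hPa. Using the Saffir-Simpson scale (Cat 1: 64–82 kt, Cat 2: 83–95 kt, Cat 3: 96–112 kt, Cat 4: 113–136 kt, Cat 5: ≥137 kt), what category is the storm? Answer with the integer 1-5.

ΔP = 1010 − 886 = 124 mb.
V ≈ 6.89 × 124^0.641 = 6.89 × 21.97 ≈ 151 kt.
151 kt falls in the Category 5 band.

5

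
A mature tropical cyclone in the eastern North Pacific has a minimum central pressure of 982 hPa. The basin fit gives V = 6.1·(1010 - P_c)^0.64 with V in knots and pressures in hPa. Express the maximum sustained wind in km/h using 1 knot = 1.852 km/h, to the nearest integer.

ΔP = 1010 − 982 = 28 hPa.
V ≈ 6.1 × 28^0.64 = 6.1 × 8.437 ≈ 51.465 kt.
51.465 × 1.852 ≈ 95.31 km/h → 95 km/h.

95 km/h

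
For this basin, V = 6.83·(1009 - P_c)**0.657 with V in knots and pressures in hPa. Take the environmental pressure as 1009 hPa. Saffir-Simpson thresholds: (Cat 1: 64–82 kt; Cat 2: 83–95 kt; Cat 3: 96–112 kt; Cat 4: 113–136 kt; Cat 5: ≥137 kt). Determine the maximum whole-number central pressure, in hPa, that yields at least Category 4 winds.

937 hPa

Category 4 begins at V = 113 kt.
Required ΔP = (113/6.83)^(1/0.657) = 16.545^1.522 ≈ 71.59 hPa.
P_c ≤ 1009 − 71.59 = 937.41, so the highest integer P_c is 937 hPa.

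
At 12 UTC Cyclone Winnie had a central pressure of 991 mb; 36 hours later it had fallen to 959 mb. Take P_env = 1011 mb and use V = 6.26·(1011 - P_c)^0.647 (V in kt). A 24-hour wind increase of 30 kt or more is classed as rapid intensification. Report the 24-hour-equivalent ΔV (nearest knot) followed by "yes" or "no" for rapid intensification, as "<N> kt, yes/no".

V₁: ΔP = 20, V ≈ 6.26 × 20^0.647 ≈ 43.49 kt.
V₂: ΔP = 52, V ≈ 6.26 × 52^0.647 ≈ 80.69 kt.
ΔV over 36 h = 37.20 kt → 24 h equivalent = 37.20 × 24/36 ≈ 24.80 kt.
25 kt < 30 kt ⇒ not rapid intensification.

25 kt, no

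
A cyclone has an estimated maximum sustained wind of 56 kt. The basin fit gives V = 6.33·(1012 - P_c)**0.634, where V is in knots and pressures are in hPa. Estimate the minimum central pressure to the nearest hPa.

981 hPa

ΔP = (V / 6.33)^(1/0.634) = (56/6.33)^1.577.
56/6.33 = 8.847; 8.847^1.577 ≈ 31.14 hPa.
P_c = 1012 − 31.14 = 980.86 ≈ 981 hPa.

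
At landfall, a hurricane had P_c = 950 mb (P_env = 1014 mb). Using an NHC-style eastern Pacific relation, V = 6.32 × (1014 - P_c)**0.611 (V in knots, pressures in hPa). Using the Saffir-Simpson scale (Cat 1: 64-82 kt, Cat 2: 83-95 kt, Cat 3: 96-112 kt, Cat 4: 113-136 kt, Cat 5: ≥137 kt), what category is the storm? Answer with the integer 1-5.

ΔP = 1014 − 950 = 64 mb.
V ≈ 6.32 × 64^0.611 = 6.32 × 12.69 ≈ 80 kt.
80 kt falls in the Category 1 band.

1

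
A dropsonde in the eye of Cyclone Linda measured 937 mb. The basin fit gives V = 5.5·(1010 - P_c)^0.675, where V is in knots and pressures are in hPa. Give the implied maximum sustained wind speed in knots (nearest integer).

100 kt

ΔP = 1010 − 937 = 73 mb.
73^0.675 ≈ 18.103.
V ≈ 5.5 × 18.103 ≈ 99.6 kt.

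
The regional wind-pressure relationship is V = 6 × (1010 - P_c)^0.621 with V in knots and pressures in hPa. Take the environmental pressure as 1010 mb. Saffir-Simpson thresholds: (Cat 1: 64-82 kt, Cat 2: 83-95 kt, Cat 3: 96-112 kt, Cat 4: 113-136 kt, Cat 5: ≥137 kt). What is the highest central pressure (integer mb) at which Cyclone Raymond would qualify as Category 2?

941 mb

Category 2 begins at V = 83 kt.
Required ΔP = (83/6)^(1/0.621) = 13.833^1.610 ≈ 68.75 mb.
P_c ≤ 1010 − 68.75 = 941.25, so the highest integer P_c is 941 mb.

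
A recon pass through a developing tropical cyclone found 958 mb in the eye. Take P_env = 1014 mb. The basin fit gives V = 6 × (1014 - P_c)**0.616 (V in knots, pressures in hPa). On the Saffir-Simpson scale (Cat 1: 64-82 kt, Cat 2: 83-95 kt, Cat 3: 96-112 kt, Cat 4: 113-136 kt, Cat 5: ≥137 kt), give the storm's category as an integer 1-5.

1

ΔP = 1014 − 958 = 56 mb.
V ≈ 6 × 56^0.616 = 6 × 11.94 ≈ 72 kt.
72 kt falls in the Category 1 band.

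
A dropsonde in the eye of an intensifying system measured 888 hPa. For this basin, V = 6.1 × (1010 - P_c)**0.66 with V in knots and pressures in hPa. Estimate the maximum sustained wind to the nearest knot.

ΔP = 1010 − 888 = 122 hPa.
122^0.66 ≈ 23.823.
V ≈ 6.1 × 23.823 ≈ 145.3 kt.

145 kt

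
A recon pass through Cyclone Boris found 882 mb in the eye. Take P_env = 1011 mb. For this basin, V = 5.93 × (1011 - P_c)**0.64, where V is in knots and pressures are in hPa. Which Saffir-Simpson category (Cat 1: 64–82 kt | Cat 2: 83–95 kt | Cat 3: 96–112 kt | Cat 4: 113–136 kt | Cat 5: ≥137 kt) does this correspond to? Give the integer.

4

ΔP = 1011 − 882 = 129 mb.
V ≈ 5.93 × 129^0.64 = 5.93 × 22.43 ≈ 133 kt.
133 kt falls in the Category 4 band.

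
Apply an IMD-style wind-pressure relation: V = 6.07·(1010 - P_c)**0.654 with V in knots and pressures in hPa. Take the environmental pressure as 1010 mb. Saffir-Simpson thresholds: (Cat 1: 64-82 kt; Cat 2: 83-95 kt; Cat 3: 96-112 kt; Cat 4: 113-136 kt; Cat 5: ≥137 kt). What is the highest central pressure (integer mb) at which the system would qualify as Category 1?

Category 1 begins at V = 64 kt.
Required ΔP = (64/6.07)^(1/0.654) = 10.544^1.529 ≈ 36.66 mb.
P_c ≤ 1010 − 36.66 = 973.34, so the highest integer P_c is 973 mb.

973 mb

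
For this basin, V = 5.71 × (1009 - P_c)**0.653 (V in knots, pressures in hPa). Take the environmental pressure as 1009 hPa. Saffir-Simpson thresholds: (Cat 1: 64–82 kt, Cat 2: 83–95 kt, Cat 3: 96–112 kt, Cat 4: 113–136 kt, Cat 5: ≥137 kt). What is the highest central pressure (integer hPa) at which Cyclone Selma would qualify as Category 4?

Category 4 begins at V = 113 kt.
Required ΔP = (113/5.71)^(1/0.653) = 19.790^1.531 ≈ 96.69 hPa.
P_c ≤ 1009 − 96.69 = 912.31, so the highest integer P_c is 912 hPa.

912 hPa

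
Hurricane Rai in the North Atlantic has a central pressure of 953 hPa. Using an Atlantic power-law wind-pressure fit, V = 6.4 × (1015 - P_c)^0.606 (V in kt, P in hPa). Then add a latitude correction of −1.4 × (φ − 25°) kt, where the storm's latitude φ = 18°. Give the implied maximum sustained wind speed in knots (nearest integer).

ΔP = 1015 − 953 = 62 hPa.
62^0.606 ≈ 12.195.
V ≈ 6.4 × 12.195 ≈ 78.0 kt.
Latitude correction: −1.4 × (18 − 25) = 9.8 kt.
Corrected V ≈ 87.8 kt → 88 kt.

88 kt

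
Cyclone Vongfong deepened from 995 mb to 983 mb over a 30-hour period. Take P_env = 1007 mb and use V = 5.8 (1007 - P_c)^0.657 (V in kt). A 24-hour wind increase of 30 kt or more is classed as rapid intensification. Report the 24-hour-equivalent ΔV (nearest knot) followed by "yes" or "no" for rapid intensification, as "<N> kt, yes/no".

14 kt, no

V₁: ΔP = 12, V ≈ 5.8 × 12^0.657 ≈ 29.68 kt.
V₂: ΔP = 24, V ≈ 5.8 × 24^0.657 ≈ 46.80 kt.
ΔV over 30 h = 17.12 kt → 24 h equivalent = 17.12 × 24/30 ≈ 13.70 kt.
14 kt < 30 kt ⇒ not rapid intensification.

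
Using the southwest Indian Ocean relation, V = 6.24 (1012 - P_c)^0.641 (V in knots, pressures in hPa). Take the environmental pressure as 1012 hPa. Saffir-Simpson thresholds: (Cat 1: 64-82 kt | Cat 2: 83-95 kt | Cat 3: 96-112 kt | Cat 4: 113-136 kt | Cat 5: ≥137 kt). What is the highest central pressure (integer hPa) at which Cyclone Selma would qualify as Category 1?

974 hPa

Category 1 begins at V = 64 kt.
Required ΔP = (64/6.24)^(1/0.641) = 10.256^1.560 ≈ 37.78 hPa.
P_c ≤ 1012 − 37.78 = 974.22, so the highest integer P_c is 974 hPa.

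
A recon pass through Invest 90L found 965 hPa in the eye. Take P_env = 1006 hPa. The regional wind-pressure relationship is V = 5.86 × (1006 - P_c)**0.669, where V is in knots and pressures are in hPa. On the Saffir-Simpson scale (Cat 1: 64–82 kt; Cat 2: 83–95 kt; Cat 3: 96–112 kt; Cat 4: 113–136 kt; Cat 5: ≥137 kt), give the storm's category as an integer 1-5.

ΔP = 1006 − 965 = 41 hPa.
V ≈ 5.86 × 41^0.669 = 5.86 × 11.99 ≈ 70 kt.
70 kt falls in the Category 1 band.

1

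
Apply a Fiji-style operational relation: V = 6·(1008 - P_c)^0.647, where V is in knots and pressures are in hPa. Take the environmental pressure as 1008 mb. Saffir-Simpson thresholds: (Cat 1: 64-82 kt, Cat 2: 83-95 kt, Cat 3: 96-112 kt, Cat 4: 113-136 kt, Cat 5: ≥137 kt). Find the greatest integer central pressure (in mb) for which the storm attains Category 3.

Category 3 begins at V = 96 kt.
Required ΔP = (96/6)^(1/0.647) = 16.000^1.546 ≈ 72.62 mb.
P_c ≤ 1008 − 72.62 = 935.38, so the highest integer P_c is 935 mb.

935 mb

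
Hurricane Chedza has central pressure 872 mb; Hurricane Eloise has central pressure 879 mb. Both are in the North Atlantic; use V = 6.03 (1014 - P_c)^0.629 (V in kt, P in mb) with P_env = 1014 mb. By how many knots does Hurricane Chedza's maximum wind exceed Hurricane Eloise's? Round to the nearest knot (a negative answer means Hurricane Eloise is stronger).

4 kt

Hurricane Chedza: ΔP = 142; V ≈ 6.03 × 142^0.629 ≈ 136.18 kt.
Hurricane Eloise: ΔP = 135; V ≈ 6.03 × 135^0.629 ≈ 131.92 kt.
Difference ≈ 136.18 − 131.92 = 4.26 → 4 kt.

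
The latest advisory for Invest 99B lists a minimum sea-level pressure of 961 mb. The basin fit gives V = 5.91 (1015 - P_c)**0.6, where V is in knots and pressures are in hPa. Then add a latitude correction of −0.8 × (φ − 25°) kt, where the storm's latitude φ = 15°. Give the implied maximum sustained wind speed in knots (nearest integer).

ΔP = 1015 − 961 = 54 mb.
54^0.6 ≈ 10.951.
V ≈ 5.91 × 10.951 ≈ 64.7 kt.
Latitude correction: −0.8 × (15 − 25) = 8 kt.
Corrected V ≈ 72.7 kt → 73 kt.

73 kt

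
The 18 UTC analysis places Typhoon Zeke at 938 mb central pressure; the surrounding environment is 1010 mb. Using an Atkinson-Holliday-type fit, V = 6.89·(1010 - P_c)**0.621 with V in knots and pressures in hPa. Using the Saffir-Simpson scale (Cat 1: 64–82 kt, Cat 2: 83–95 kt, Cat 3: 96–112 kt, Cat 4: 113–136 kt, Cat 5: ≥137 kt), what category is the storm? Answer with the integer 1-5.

3

ΔP = 1010 − 938 = 72 mb.
V ≈ 6.89 × 72^0.621 = 6.89 × 14.24 ≈ 98 kt.
98 kt falls in the Category 3 band.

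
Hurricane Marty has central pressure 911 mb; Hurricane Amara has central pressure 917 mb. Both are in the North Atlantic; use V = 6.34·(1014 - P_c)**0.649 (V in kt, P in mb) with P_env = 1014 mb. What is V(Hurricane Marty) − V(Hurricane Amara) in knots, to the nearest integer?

5 kt

Hurricane Marty: ΔP = 103; V ≈ 6.34 × 103^0.649 ≈ 128.36 kt.
Hurricane Amara: ΔP = 97; V ≈ 6.34 × 97^0.649 ≈ 123.45 kt.
Difference ≈ 128.36 − 123.45 = 4.91 → 5 kt.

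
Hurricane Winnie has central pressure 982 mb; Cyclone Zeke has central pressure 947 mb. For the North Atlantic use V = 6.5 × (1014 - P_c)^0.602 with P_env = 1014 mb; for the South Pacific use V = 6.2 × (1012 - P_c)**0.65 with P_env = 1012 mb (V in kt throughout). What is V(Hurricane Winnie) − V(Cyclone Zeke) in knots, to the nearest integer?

Hurricane Winnie: ΔP = 32; V ≈ 6.5 × 32^0.602 ≈ 52.36 kt.
Cyclone Zeke: ΔP = 65; V ≈ 6.2 × 65^0.65 ≈ 93.49 kt.
Difference ≈ 52.36 − 93.49 = -41.13 → -41 kt.

-41 kt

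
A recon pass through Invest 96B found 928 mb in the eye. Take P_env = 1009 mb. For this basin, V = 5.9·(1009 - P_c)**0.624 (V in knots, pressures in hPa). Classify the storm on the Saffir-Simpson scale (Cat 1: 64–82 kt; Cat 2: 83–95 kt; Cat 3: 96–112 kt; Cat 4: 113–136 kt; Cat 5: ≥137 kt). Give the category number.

2

ΔP = 1009 − 928 = 81 mb.
V ≈ 5.9 × 81^0.624 = 5.9 × 15.52 ≈ 92 kt.
92 kt falls in the Category 2 band.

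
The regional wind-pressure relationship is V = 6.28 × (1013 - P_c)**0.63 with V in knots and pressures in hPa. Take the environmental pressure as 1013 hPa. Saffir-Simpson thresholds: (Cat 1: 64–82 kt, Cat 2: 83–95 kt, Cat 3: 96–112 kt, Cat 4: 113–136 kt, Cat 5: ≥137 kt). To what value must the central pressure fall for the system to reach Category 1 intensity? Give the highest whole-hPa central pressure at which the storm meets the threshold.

973 hPa

Category 1 begins at V = 64 kt.
Required ΔP = (64/6.28)^(1/0.63) = 10.191^1.587 ≈ 39.84 hPa.
P_c ≤ 1013 − 39.84 = 973.16, so the highest integer P_c is 973 hPa.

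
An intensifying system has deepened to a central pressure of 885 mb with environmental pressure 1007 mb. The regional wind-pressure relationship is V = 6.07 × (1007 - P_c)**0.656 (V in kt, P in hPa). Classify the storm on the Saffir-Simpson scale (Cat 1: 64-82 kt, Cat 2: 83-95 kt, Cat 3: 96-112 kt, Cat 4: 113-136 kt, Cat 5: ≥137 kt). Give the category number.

5

ΔP = 1007 − 885 = 122 mb.
V ≈ 6.07 × 122^0.656 = 6.07 × 23.37 ≈ 142 kt.
142 kt falls in the Category 5 band.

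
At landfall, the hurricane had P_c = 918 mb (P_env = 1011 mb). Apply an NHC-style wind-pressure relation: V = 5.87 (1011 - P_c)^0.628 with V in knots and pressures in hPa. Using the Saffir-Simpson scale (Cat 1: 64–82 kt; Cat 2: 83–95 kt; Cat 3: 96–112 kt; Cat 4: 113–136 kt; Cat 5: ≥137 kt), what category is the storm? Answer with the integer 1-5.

3

ΔP = 1011 − 918 = 93 mb.
V ≈ 5.87 × 93^0.628 = 5.87 × 17.23 ≈ 101 kt.
101 kt falls in the Category 3 band.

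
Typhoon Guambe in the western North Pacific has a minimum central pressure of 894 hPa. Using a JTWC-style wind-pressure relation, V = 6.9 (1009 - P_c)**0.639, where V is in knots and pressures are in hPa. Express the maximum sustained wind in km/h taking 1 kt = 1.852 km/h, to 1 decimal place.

265.0 km/h

ΔP = 1009 − 894 = 115 hPa.
V ≈ 6.9 × 115^0.639 = 6.9 × 20.739 ≈ 143.098 kt.
143.098 × 1.852 ≈ 265.02 km/h → 265.0 km/h.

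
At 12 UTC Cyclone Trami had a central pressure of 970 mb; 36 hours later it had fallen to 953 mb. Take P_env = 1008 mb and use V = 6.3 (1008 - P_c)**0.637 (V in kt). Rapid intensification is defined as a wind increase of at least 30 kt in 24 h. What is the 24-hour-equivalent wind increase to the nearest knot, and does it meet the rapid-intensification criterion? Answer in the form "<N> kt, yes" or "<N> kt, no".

V₁: ΔP = 38, V ≈ 6.3 × 38^0.637 ≈ 63.92 kt.
V₂: ΔP = 55, V ≈ 6.3 × 55^0.637 ≈ 80.90 kt.
ΔV over 36 h = 16.98 kt → 24 h equivalent = 16.98 × 24/36 ≈ 11.32 kt.
11 kt < 30 kt ⇒ not rapid intensification.

11 kt, no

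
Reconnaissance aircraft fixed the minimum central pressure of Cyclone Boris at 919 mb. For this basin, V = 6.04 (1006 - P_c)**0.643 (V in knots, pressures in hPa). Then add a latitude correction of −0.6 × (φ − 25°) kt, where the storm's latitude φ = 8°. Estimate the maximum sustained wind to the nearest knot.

117 kt

ΔP = 1006 − 919 = 87 mb.
87^0.643 ≈ 17.665.
V ≈ 6.04 × 17.665 ≈ 106.7 kt.
Latitude correction: −0.6 × (8 − 25) = 10.2 kt.
Corrected V ≈ 116.9 kt → 117 kt.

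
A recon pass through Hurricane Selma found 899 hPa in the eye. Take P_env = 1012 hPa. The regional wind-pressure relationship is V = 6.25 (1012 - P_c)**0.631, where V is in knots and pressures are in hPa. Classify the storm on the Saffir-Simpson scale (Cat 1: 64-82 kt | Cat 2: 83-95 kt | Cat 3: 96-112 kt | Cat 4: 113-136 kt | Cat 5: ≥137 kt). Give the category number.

ΔP = 1012 − 899 = 113 hPa.
V ≈ 6.25 × 113^0.631 = 6.25 × 19.75 ≈ 123 kt.
123 kt falls in the Category 4 band.

4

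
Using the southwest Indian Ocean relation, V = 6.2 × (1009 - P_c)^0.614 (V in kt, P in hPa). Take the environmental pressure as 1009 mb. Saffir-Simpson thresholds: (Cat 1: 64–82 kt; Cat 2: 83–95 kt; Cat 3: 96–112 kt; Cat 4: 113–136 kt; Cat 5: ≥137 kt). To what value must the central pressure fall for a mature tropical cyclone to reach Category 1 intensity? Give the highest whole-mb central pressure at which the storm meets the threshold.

964 mb

Category 1 begins at V = 64 kt.
Required ΔP = (64/6.2)^(1/0.614) = 10.323^1.629 ≈ 44.78 mb.
P_c ≤ 1009 − 44.78 = 964.22, so the highest integer P_c is 964 mb.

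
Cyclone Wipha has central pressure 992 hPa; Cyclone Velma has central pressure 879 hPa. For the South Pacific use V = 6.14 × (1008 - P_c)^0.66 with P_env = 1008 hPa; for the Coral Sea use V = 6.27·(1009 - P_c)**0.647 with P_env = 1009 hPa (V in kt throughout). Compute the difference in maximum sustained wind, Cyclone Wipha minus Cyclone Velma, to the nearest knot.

-108 kt

Cyclone Wipha: ΔP = 16; V ≈ 6.14 × 16^0.66 ≈ 38.27 kt.
Cyclone Velma: ΔP = 130; V ≈ 6.27 × 130^0.647 ≈ 146.21 kt.
Difference ≈ 38.27 − 146.21 = -107.94 → -108 kt.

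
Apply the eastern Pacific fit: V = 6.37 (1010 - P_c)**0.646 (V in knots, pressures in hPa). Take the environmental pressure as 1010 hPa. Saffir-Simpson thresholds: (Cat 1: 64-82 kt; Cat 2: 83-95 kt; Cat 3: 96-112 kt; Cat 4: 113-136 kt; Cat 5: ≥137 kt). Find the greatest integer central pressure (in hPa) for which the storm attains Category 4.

924 hPa

Category 4 begins at V = 113 kt.
Required ΔP = (113/6.37)^(1/0.646) = 17.739^1.548 ≈ 85.77 hPa.
P_c ≤ 1010 − 85.77 = 924.23, so the highest integer P_c is 924 hPa.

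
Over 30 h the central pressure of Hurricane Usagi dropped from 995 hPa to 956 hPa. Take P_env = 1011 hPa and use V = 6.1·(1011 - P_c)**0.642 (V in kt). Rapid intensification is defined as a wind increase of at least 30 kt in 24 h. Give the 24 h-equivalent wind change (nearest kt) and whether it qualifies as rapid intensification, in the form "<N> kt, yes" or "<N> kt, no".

V₁: ΔP = 16, V ≈ 6.1 × 16^0.642 ≈ 36.17 kt.
V₂: ΔP = 55, V ≈ 6.1 × 55^0.642 ≈ 79.92 kt.
ΔV over 30 h = 43.75 kt → 24 h equivalent = 43.75 × 24/30 ≈ 35.00 kt.
35 kt ≥ 30 kt ⇒ rapid intensification.

35 kt, yes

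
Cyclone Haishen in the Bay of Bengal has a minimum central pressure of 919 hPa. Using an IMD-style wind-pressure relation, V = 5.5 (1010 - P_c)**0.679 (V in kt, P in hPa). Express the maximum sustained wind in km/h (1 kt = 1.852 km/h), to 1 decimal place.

217.9 km/h

ΔP = 1010 − 919 = 91 hPa.
V ≈ 5.5 × 91^0.679 = 5.5 × 21.389 ≈ 117.639 kt.
117.639 × 1.852 ≈ 217.87 km/h → 217.9 km/h.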